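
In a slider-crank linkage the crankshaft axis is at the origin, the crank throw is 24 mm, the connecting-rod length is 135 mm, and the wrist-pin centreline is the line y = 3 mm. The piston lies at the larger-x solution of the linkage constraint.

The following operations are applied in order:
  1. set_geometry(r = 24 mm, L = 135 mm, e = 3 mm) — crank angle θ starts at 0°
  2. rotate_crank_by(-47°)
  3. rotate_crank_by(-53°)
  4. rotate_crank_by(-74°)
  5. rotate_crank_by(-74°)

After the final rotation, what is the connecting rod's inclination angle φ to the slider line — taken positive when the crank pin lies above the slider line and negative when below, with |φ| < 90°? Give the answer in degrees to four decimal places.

8.1989

set_geometry: r = 24 mm, L = 135 mm, e = 3 mm; θ ← 0°
rotate_crank_by(-47°): θ ← 0° -47° = -47°
rotate_crank_by(-53°): θ ← -47° -53° = -100°
rotate_crank_by(-74°): θ ← -100° -74° = -174°
rotate_crank_by(-74°): θ ← -174° -74° = -248°
crank pin P = (r cos θ, r sin θ) = (-8.990558, 22.252413)
h = r sin θ − e = 22.252413 − 3 = 19.252413
sin φ = h / L = 19.252413 / 135 = 0.14261046
φ = arcsin(0.14261046) = 8.198931°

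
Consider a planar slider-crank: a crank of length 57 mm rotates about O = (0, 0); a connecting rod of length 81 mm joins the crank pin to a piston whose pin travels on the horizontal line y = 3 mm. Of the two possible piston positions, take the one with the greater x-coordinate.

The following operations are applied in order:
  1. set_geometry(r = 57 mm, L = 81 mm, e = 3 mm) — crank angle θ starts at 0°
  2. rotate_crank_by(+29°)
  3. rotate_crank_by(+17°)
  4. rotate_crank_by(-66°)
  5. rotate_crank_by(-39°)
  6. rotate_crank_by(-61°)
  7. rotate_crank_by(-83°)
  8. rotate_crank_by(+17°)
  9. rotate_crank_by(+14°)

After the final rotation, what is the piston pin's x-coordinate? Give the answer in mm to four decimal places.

set_geometry: r = 57 mm, L = 81 mm, e = 3 mm; θ ← 0°
rotate_crank_by(+29°): θ ← 0° +29° = 29°
rotate_crank_by(+17°): θ ← 29° +17° = 46°
rotate_crank_by(-66°): θ ← 46° -66° = -20°
rotate_crank_by(-39°): θ ← -20° -39° = -59°
rotate_crank_by(-61°): θ ← -59° -61° = -120°
rotate_crank_by(-83°): θ ← -120° -83° = -203°
rotate_crank_by(+17°): θ ← -203° +17° = -186°
rotate_crank_by(+14°): θ ← -186° +14° = -172°
crank pin P = (r cos θ, r sin θ) = (-56.445280, -7.932867)
h = r sin θ − e = -7.932867 − 3 = -10.932867
x = r cos θ + √(L² − h²) = -56.445280 + √(6561.0 − 119.5276) = -56.445280 + 80.258784 = 23.813504

23.8135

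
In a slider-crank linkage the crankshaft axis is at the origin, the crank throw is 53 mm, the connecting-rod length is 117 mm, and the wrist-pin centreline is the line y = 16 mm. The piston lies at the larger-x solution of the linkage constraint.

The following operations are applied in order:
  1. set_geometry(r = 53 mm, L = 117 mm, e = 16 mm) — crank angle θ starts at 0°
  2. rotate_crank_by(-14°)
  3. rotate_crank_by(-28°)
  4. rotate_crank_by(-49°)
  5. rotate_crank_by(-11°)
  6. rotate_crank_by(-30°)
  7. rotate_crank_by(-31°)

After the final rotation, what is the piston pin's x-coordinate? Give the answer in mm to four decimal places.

61.9969

set_geometry: r = 53 mm, L = 117 mm, e = 16 mm; θ ← 0°
rotate_crank_by(-14°): θ ← 0° -14° = -14°
rotate_crank_by(-28°): θ ← -14° -28° = -42°
rotate_crank_by(-49°): θ ← -42° -49° = -91°
rotate_crank_by(-11°): θ ← -91° -11° = -102°
rotate_crank_by(-30°): θ ← -102° -30° = -132°
rotate_crank_by(-31°): θ ← -132° -31° = -163°
crank pin P = (r cos θ, r sin θ) = (-50.684152, -15.495700)
h = r sin θ − e = -15.495700 − 16 = -31.495700
x = r cos θ + √(L² − h²) = -50.684152 + √(13689.0 − 991.9791) = -50.684152 + 112.681058 = 61.996906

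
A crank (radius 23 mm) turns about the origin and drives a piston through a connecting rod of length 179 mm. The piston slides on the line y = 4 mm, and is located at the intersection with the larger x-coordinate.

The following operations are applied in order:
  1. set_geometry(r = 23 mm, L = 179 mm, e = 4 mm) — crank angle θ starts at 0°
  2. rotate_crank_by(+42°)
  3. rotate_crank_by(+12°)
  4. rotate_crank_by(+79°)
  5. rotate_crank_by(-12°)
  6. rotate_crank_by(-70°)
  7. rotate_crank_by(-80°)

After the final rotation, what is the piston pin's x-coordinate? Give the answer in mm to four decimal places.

198.4739

set_geometry: r = 23 mm, L = 179 mm, e = 4 mm; θ ← 0°
rotate_crank_by(+42°): θ ← 0° +42° = 42°
rotate_crank_by(+12°): θ ← 42° +12° = 54°
rotate_crank_by(+79°): θ ← 54° +79° = 133°
rotate_crank_by(-12°): θ ← 133° -12° = 121°
rotate_crank_by(-70°): θ ← 121° -70° = 51°
rotate_crank_by(-80°): θ ← 51° -80° = -29°
crank pin P = (r cos θ, r sin θ) = (20.116253, -11.150621)
h = r sin θ − e = -11.150621 − 4 = -15.150621
x = r cos θ + √(L² − h²) = 20.116253 + √(32041.0 − 229.5413) = 20.116253 + 178.357671 = 198.473924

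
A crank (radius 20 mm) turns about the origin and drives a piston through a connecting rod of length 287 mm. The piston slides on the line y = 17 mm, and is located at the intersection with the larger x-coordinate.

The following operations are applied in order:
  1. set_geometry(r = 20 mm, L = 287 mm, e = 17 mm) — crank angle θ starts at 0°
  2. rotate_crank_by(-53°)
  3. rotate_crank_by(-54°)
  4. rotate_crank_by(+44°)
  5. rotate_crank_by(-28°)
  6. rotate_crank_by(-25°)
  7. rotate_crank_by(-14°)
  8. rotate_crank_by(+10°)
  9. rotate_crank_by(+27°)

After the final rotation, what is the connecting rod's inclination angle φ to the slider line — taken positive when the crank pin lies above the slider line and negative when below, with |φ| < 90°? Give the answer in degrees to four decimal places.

-7.4017

set_geometry: r = 20 mm, L = 287 mm, e = 17 mm; θ ← 0°
rotate_crank_by(-53°): θ ← 0° -53° = -53°
rotate_crank_by(-54°): θ ← -53° -54° = -107°
rotate_crank_by(+44°): θ ← -107° +44° = -63°
rotate_crank_by(-28°): θ ← -63° -28° = -91°
rotate_crank_by(-25°): θ ← -91° -25° = -116°
rotate_crank_by(-14°): θ ← -116° -14° = -130°
rotate_crank_by(+10°): θ ← -130° +10° = -120°
rotate_crank_by(+27°): θ ← -120° +27° = -93°
crank pin P = (r cos θ, r sin θ) = (-1.046719, -19.972591)
h = r sin θ − e = -19.972591 − 17 = -36.972591
sin φ = h / L = -36.972591 / 287 = -0.12882436
φ = arcsin(-0.12882436) = -7.401662°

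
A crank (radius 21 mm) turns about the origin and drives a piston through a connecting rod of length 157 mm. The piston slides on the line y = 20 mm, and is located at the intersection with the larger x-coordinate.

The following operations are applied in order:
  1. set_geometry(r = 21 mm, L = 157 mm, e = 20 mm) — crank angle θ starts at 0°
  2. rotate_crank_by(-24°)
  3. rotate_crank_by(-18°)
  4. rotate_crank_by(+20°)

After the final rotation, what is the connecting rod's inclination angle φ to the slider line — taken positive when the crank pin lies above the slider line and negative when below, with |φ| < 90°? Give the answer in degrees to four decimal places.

set_geometry: r = 21 mm, L = 157 mm, e = 20 mm; θ ← 0°
rotate_crank_by(-24°): θ ← 0° -24° = -24°
rotate_crank_by(-18°): θ ← -24° -18° = -42°
rotate_crank_by(+20°): θ ← -42° +20° = -22°
crank pin P = (r cos θ, r sin θ) = (19.470861, -7.866738)
h = r sin θ − e = -7.866738 − 20 = -27.866738
sin φ = h / L = -27.866738 / 157 = -0.17749515
φ = arcsin(-0.17749515) = -10.223893°

-10.2239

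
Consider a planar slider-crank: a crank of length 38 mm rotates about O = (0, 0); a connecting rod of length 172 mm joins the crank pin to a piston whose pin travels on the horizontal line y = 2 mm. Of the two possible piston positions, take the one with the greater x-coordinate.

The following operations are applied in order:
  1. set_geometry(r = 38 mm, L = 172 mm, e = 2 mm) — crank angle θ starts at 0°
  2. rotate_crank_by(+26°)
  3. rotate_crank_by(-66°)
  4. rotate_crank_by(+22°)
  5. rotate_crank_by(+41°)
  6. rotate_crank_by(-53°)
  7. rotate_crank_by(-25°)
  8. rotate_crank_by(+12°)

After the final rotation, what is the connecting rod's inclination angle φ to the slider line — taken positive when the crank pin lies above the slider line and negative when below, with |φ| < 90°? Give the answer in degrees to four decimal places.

set_geometry: r = 38 mm, L = 172 mm, e = 2 mm; θ ← 0°
rotate_crank_by(+26°): θ ← 0° +26° = 26°
rotate_crank_by(-66°): θ ← 26° -66° = -40°
rotate_crank_by(+22°): θ ← -40° +22° = -18°
rotate_crank_by(+41°): θ ← -18° +41° = 23°
rotate_crank_by(-53°): θ ← 23° -53° = -30°
rotate_crank_by(-25°): θ ← -30° -25° = -55°
rotate_crank_by(+12°): θ ← -55° +12° = -43°
crank pin P = (r cos θ, r sin θ) = (27.791441, -25.915938)
h = r sin θ − e = -25.915938 − 2 = -27.915938
sin φ = h / L = -27.915938 / 172 = -0.16230196
φ = arcsin(-0.16230196) = -9.340536°

-9.3405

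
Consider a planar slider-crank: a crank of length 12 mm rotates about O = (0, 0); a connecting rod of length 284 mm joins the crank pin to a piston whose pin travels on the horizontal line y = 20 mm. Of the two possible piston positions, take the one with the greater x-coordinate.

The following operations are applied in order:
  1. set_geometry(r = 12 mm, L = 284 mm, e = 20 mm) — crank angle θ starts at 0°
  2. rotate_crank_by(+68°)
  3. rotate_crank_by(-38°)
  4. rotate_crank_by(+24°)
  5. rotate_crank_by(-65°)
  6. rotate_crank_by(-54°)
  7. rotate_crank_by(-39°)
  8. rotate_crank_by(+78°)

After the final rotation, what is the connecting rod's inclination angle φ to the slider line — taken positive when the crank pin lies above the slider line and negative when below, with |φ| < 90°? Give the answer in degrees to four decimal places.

-5.1029

set_geometry: r = 12 mm, L = 284 mm, e = 20 mm; θ ← 0°
rotate_crank_by(+68°): θ ← 0° +68° = 68°
rotate_crank_by(-38°): θ ← 68° -38° = 30°
rotate_crank_by(+24°): θ ← 30° +24° = 54°
rotate_crank_by(-65°): θ ← 54° -65° = -11°
rotate_crank_by(-54°): θ ← -11° -54° = -65°
rotate_crank_by(-39°): θ ← -65° -39° = -104°
rotate_crank_by(+78°): θ ← -104° +78° = -26°
crank pin P = (r cos θ, r sin θ) = (10.785529, -5.260454)
h = r sin θ − e = -5.260454 − 20 = -25.260454
sin φ = h / L = -25.260454 / 284 = -0.08894526
φ = arcsin(-0.08894526) = -5.102932°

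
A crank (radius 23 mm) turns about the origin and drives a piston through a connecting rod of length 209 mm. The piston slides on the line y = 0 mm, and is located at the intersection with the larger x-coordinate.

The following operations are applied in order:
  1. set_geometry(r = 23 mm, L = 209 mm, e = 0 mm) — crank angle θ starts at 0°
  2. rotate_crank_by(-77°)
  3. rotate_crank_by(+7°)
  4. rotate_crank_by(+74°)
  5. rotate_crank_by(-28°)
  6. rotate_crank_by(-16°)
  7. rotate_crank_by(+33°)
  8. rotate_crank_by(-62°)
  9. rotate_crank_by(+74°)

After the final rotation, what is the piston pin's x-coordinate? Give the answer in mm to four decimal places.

set_geometry: r = 23 mm, L = 209 mm, e = 0 mm; θ ← 0°
rotate_crank_by(-77°): θ ← 0° -77° = -77°
rotate_crank_by(+7°): θ ← -77° +7° = -70°
rotate_crank_by(+74°): θ ← -70° +74° = 4°
rotate_crank_by(-28°): θ ← 4° -28° = -24°
rotate_crank_by(-16°): θ ← -24° -16° = -40°
rotate_crank_by(+33°): θ ← -40° +33° = -7°
rotate_crank_by(-62°): θ ← -7° -62° = -69°
rotate_crank_by(+74°): θ ← -69° +74° = 5°
crank pin P = (r cos θ, r sin θ) = (22.912478, 2.004582)
h = r sin θ − e = 2.004582 − 0 = 2.004582
x = r cos θ + √(L² − h²) = 22.912478 + √(43681.0 − 4.0183) = 22.912478 + 208.990387 = 231.902865

231.9029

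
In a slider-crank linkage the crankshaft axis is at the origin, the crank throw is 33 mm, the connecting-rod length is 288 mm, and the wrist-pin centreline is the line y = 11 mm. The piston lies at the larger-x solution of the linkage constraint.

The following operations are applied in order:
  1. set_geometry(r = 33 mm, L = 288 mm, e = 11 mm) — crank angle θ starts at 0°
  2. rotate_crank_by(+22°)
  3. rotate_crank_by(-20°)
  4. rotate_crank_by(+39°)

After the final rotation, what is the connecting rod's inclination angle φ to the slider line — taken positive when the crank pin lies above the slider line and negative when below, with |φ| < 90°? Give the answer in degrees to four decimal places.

2.1192

set_geometry: r = 33 mm, L = 288 mm, e = 11 mm; θ ← 0°
rotate_crank_by(+22°): θ ← 0° +22° = 22°
rotate_crank_by(-20°): θ ← 22° -20° = 2°
rotate_crank_by(+39°): θ ← 2° +39° = 41°
crank pin P = (r cos θ, r sin θ) = (24.905416, 21.649948)
h = r sin θ − e = 21.649948 − 11 = 10.649948
sin φ = h / L = 10.649948 / 288 = 0.03697899
φ = arcsin(0.03697899) = 2.119223°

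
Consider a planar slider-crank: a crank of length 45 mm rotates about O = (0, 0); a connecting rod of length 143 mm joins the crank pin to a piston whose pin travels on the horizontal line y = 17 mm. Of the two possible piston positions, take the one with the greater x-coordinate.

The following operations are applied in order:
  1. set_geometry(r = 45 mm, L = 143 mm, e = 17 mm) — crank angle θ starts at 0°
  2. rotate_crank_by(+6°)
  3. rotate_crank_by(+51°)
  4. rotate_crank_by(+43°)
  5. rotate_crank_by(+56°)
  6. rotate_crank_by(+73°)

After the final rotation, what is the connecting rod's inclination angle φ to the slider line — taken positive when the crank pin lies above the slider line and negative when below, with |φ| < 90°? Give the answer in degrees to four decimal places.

set_geometry: r = 45 mm, L = 143 mm, e = 17 mm; θ ← 0°
rotate_crank_by(+6°): θ ← 0° +6° = 6°
rotate_crank_by(+51°): θ ← 6° +51° = 57°
rotate_crank_by(+43°): θ ← 57° +43° = 100°
rotate_crank_by(+56°): θ ← 100° +56° = 156°
rotate_crank_by(+73°): θ ← 156° +73° = 229°
crank pin P = (r cos θ, r sin θ) = (-29.522656, -33.961931)
h = r sin θ − e = -33.961931 − 17 = -50.961931
sin φ = h / L = -50.961931 / 143 = -0.35637714
φ = arcsin(-0.35637714) = -20.877870°

-20.8779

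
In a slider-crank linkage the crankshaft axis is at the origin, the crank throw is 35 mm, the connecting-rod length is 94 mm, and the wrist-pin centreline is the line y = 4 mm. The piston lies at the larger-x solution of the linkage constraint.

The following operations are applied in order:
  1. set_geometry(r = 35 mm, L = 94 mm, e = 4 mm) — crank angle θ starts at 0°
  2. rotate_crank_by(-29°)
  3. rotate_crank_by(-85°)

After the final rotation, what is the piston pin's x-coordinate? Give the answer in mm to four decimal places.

72.6081

set_geometry: r = 35 mm, L = 94 mm, e = 4 mm; θ ← 0°
rotate_crank_by(-29°): θ ← 0° -29° = -29°
rotate_crank_by(-85°): θ ← -29° -85° = -114°
crank pin P = (r cos θ, r sin θ) = (-14.235783, -31.974091)
h = r sin θ − e = -31.974091 − 4 = -35.974091
x = r cos θ + √(L² − h²) = -14.235783 + √(8836.0 − 1294.1352) = -14.235783 + 86.843910 = 72.608128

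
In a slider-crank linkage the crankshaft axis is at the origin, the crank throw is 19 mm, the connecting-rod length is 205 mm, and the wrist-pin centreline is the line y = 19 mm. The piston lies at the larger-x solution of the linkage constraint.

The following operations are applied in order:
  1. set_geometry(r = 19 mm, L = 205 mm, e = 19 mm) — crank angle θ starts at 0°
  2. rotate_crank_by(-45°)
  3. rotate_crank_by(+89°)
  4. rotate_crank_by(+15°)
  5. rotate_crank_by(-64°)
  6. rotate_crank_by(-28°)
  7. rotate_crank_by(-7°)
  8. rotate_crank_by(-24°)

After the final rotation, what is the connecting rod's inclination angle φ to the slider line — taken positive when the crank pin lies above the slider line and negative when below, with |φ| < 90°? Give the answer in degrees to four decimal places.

-10.1360

set_geometry: r = 19 mm, L = 205 mm, e = 19 mm; θ ← 0°
rotate_crank_by(-45°): θ ← 0° -45° = -45°
rotate_crank_by(+89°): θ ← -45° +89° = 44°
rotate_crank_by(+15°): θ ← 44° +15° = 59°
rotate_crank_by(-64°): θ ← 59° -64° = -5°
rotate_crank_by(-28°): θ ← -5° -28° = -33°
rotate_crank_by(-7°): θ ← -33° -7° = -40°
rotate_crank_by(-24°): θ ← -40° -24° = -64°
crank pin P = (r cos θ, r sin θ) = (8.329052, -17.077087)
h = r sin θ − e = -17.077087 − 19 = -36.077087
sin φ = h / L = -36.077087 / 205 = -0.17598579
φ = arcsin(-0.17598579) = -10.136030°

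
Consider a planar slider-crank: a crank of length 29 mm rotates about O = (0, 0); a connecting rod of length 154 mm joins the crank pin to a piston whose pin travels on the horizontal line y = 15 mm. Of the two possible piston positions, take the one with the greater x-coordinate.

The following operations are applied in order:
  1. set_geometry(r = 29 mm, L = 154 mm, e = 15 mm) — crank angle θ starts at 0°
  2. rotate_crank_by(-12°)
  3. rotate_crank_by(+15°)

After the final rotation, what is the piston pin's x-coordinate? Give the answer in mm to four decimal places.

set_geometry: r = 29 mm, L = 154 mm, e = 15 mm; θ ← 0°
rotate_crank_by(-12°): θ ← 0° -12° = -12°
rotate_crank_by(+15°): θ ← -12° +15° = 3°
crank pin P = (r cos θ, r sin θ) = (28.960257, 1.517743)
h = r sin θ − e = 1.517743 − 15 = -13.482257
x = r cos θ + √(L² − h²) = 28.960257 + √(23716.0 − 181.7713) = 28.960257 + 153.408698 = 182.368955

182.3690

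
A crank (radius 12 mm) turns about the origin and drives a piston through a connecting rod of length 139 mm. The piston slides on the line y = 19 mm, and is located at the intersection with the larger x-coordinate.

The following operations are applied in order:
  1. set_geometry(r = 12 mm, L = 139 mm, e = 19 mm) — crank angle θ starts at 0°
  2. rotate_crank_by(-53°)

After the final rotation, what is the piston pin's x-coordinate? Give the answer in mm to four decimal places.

set_geometry: r = 12 mm, L = 139 mm, e = 19 mm; θ ← 0°
rotate_crank_by(-53°): θ ← 0° -53° = -53°
crank pin P = (r cos θ, r sin θ) = (7.221780, -9.583626)
h = r sin θ − e = -9.583626 − 19 = -28.583626
x = r cos θ + √(L² − h²) = 7.221780 + √(19321.0 − 817.0237) = 7.221780 + 136.029322 = 143.251102

143.2511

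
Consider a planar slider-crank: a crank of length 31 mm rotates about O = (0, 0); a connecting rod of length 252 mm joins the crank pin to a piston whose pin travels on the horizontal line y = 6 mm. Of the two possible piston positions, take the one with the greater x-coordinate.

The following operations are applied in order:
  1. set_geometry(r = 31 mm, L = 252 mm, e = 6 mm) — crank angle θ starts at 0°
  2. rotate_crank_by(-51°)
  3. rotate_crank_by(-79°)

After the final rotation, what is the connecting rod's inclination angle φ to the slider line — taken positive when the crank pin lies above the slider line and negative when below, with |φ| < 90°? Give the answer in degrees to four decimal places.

-6.7793

set_geometry: r = 31 mm, L = 252 mm, e = 6 mm; θ ← 0°
rotate_crank_by(-51°): θ ← 0° -51° = -51°
rotate_crank_by(-79°): θ ← -51° -79° = -130°
crank pin P = (r cos θ, r sin θ) = (-19.926416, -23.747378)
h = r sin θ − e = -23.747378 − 6 = -29.747378
sin φ = h / L = -29.747378 / 252 = -0.11804515
φ = arcsin(-0.11804515) = -6.779296°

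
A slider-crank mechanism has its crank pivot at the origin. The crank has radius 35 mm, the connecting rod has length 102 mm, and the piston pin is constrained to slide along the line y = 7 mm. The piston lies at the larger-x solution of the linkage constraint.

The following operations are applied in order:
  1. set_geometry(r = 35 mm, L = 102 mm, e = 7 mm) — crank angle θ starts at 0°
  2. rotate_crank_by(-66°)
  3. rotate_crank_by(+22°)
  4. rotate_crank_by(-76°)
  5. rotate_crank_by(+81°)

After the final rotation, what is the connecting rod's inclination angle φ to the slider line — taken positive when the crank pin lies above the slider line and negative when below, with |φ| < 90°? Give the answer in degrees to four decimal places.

-16.5332

set_geometry: r = 35 mm, L = 102 mm, e = 7 mm; θ ← 0°
rotate_crank_by(-66°): θ ← 0° -66° = -66°
rotate_crank_by(+22°): θ ← -66° +22° = -44°
rotate_crank_by(-76°): θ ← -44° -76° = -120°
rotate_crank_by(+81°): θ ← -120° +81° = -39°
crank pin P = (r cos θ, r sin θ) = (27.200109, -22.026214)
h = r sin θ − e = -22.026214 − 7 = -29.026214
sin φ = h / L = -29.026214 / 102 = -0.28457072
φ = arcsin(-0.28457072) = -16.533190°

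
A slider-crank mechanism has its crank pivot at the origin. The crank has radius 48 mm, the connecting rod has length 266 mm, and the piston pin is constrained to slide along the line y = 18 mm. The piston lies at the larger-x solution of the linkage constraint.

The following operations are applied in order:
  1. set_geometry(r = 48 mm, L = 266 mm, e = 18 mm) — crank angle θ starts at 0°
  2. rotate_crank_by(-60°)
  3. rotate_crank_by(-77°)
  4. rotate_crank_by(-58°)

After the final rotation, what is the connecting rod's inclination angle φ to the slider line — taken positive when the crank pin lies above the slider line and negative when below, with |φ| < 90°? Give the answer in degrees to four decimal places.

-1.2013

set_geometry: r = 48 mm, L = 266 mm, e = 18 mm; θ ← 0°
rotate_crank_by(-60°): θ ← 0° -60° = -60°
rotate_crank_by(-77°): θ ← -60° -77° = -137°
rotate_crank_by(-58°): θ ← -137° -58° = -195°
crank pin P = (r cos θ, r sin θ) = (-46.364440, 12.423314)
h = r sin θ − e = 12.423314 − 18 = -5.576686
sin φ = h / L = -5.576686 / 266 = -0.02096498
φ = arcsin(-0.02096498) = -1.201293°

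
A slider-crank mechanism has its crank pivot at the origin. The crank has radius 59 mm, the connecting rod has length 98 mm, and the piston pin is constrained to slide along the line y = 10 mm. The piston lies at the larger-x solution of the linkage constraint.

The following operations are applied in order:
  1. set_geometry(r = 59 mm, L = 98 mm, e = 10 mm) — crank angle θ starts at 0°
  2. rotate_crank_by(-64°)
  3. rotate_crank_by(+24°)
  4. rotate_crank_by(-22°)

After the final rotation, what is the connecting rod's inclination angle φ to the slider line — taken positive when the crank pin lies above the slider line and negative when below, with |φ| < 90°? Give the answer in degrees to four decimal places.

-39.3171

set_geometry: r = 59 mm, L = 98 mm, e = 10 mm; θ ← 0°
rotate_crank_by(-64°): θ ← 0° -64° = -64°
rotate_crank_by(+24°): θ ← -64° +24° = -40°
rotate_crank_by(-22°): θ ← -40° -22° = -62°
crank pin P = (r cos θ, r sin θ) = (27.698822, -52.093908)
h = r sin θ − e = -52.093908 − 10 = -62.093908
sin φ = h / L = -62.093908 / 98 = -0.63361131
φ = arcsin(-0.63361131) = -39.317064°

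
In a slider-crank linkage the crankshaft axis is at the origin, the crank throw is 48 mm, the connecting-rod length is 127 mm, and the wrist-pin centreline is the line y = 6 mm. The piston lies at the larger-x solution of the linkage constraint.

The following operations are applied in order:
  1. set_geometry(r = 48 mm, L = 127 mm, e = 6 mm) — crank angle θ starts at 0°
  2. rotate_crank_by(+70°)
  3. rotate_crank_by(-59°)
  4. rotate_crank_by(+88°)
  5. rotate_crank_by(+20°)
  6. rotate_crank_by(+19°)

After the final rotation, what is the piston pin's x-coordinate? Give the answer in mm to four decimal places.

set_geometry: r = 48 mm, L = 127 mm, e = 6 mm; θ ← 0°
rotate_crank_by(+70°): θ ← 0° +70° = 70°
rotate_crank_by(-59°): θ ← 70° -59° = 11°
rotate_crank_by(+88°): θ ← 11° +88° = 99°
rotate_crank_by(+20°): θ ← 99° +20° = 119°
rotate_crank_by(+19°): θ ← 119° +19° = 138°
crank pin P = (r cos θ, r sin θ) = (-35.670952, 32.118269)
h = r sin θ − e = 32.118269 − 6 = 26.118269
x = r cos θ + √(L² − h²) = -35.670952 + √(16129.0 − 682.1640) = -35.670952 + 124.285301 = 88.614349

88.6143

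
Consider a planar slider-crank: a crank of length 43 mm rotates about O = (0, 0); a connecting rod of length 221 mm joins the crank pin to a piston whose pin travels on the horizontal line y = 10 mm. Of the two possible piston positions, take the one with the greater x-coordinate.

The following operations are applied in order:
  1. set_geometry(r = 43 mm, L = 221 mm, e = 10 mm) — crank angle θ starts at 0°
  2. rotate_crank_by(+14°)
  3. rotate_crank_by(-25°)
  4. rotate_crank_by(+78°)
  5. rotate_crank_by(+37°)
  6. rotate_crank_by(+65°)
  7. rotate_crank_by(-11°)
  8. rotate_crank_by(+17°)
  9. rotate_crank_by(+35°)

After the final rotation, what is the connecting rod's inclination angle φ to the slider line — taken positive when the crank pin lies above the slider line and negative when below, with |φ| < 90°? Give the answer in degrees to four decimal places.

-8.1945

set_geometry: r = 43 mm, L = 221 mm, e = 10 mm; θ ← 0°
rotate_crank_by(+14°): θ ← 0° +14° = 14°
rotate_crank_by(-25°): θ ← 14° -25° = -11°
rotate_crank_by(+78°): θ ← -11° +78° = 67°
rotate_crank_by(+37°): θ ← 67° +37° = 104°
rotate_crank_by(+65°): θ ← 104° +65° = 169°
rotate_crank_by(-11°): θ ← 169° -11° = 158°
rotate_crank_by(+17°): θ ← 158° +17° = 175°
rotate_crank_by(+35°): θ ← 175° +35° = 210°
crank pin P = (r cos θ, r sin θ) = (-37.239092, -21.500000)
h = r sin θ − e = -21.500000 − 10 = -31.500000
sin φ = h / L = -31.500000 / 221 = -0.14253394
φ = arcsin(-0.14253394) = -8.194501°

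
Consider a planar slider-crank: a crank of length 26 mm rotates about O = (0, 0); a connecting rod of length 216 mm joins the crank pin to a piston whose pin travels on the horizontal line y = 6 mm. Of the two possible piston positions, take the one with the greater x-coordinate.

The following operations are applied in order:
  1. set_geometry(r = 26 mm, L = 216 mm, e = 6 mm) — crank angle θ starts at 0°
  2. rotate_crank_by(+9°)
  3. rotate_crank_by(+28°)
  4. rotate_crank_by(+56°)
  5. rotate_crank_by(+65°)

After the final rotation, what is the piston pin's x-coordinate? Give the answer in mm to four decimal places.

set_geometry: r = 26 mm, L = 216 mm, e = 6 mm; θ ← 0°
rotate_crank_by(+9°): θ ← 0° +9° = 9°
rotate_crank_by(+28°): θ ← 9° +28° = 37°
rotate_crank_by(+56°): θ ← 37° +56° = 93°
rotate_crank_by(+65°): θ ← 93° +65° = 158°
crank pin P = (r cos θ, r sin θ) = (-24.106780, 9.739771)
h = r sin θ − e = 9.739771 − 6 = 3.739771
x = r cos θ + √(L² − h²) = -24.106780 + √(46656.0 − 13.9859) = -24.106780 + 215.967623 = 191.860843

191.8608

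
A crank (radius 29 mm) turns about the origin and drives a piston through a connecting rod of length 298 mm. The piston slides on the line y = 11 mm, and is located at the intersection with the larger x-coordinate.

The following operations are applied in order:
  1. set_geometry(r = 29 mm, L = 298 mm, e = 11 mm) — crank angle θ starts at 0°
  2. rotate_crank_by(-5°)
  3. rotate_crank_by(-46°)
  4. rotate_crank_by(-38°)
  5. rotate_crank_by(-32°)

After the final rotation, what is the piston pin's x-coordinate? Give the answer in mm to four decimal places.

set_geometry: r = 29 mm, L = 298 mm, e = 11 mm; θ ← 0°
rotate_crank_by(-5°): θ ← 0° -5° = -5°
rotate_crank_by(-46°): θ ← -5° -46° = -51°
rotate_crank_by(-38°): θ ← -51° -38° = -89°
rotate_crank_by(-32°): θ ← -89° -32° = -121°
crank pin P = (r cos θ, r sin θ) = (-14.936104, -24.857852)
h = r sin θ − e = -24.857852 − 11 = -35.857852
x = r cos θ + √(L² − h²) = -14.936104 + √(88804.0 − 1285.7855) = -14.936104 + 295.834776 = 280.898671

280.8987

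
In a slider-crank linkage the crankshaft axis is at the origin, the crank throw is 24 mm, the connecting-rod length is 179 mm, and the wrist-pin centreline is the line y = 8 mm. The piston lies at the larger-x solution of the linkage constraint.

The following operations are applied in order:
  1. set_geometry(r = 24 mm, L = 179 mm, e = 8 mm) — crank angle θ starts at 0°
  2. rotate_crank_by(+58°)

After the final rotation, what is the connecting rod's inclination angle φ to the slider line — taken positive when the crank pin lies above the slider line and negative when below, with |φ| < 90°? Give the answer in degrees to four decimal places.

set_geometry: r = 24 mm, L = 179 mm, e = 8 mm; θ ← 0°
rotate_crank_by(+58°): θ ← 0° +58° = 58°
crank pin P = (r cos θ, r sin θ) = (12.718062, 20.353154)
h = r sin θ − e = 20.353154 − 8 = 12.353154
sin φ = h / L = 12.353154 / 179 = 0.06901204
φ = arcsin(0.06901204) = 3.957244°

3.9572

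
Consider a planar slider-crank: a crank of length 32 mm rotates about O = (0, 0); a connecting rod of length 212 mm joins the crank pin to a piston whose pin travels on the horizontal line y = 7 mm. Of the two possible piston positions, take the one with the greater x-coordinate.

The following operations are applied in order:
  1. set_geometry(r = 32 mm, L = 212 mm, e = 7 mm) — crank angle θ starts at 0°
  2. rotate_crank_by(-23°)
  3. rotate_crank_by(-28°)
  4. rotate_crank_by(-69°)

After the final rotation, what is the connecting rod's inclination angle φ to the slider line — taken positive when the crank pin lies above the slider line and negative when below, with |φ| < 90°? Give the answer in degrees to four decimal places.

set_geometry: r = 32 mm, L = 212 mm, e = 7 mm; θ ← 0°
rotate_crank_by(-23°): θ ← 0° -23° = -23°
rotate_crank_by(-28°): θ ← -23° -28° = -51°
rotate_crank_by(-69°): θ ← -51° -69° = -120°
crank pin P = (r cos θ, r sin θ) = (-16.000000, -27.712813)
h = r sin θ − e = -27.712813 − 7 = -34.712813
sin φ = h / L = -34.712813 / 212 = -0.16373968
φ = arcsin(-0.16373968) = -9.424028°

-9.4240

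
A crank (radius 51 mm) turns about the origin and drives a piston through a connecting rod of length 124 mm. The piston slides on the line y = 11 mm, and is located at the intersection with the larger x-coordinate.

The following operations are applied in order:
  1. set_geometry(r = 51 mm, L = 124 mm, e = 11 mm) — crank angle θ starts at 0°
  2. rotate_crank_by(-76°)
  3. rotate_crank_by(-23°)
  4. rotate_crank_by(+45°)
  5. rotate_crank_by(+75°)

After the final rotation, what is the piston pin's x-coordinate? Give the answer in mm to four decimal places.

171.3989

set_geometry: r = 51 mm, L = 124 mm, e = 11 mm; θ ← 0°
rotate_crank_by(-76°): θ ← 0° -76° = -76°
rotate_crank_by(-23°): θ ← -76° -23° = -99°
rotate_crank_by(+45°): θ ← -99° +45° = -54°
rotate_crank_by(+75°): θ ← -54° +75° = 21°
crank pin P = (r cos θ, r sin θ) = (47.612602, 18.276765)
h = r sin θ − e = 18.276765 − 11 = 7.276765
x = r cos θ + √(L² − h²) = 47.612602 + √(15376.0 − 52.9513) = 47.612602 + 123.786302 = 171.398904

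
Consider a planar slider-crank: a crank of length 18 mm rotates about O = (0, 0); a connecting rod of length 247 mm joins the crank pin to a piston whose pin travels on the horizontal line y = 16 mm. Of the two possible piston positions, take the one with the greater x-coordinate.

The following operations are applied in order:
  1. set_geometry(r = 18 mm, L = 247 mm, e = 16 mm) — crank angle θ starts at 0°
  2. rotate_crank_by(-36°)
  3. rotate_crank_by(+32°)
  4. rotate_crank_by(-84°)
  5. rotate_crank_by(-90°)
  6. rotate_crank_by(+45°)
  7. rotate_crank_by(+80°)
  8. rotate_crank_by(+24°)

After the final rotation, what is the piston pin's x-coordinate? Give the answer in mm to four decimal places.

261.5024

set_geometry: r = 18 mm, L = 247 mm, e = 16 mm; θ ← 0°
rotate_crank_by(-36°): θ ← 0° -36° = -36°
rotate_crank_by(+32°): θ ← -36° +32° = -4°
rotate_crank_by(-84°): θ ← -4° -84° = -88°
rotate_crank_by(-90°): θ ← -88° -90° = -178°
rotate_crank_by(+45°): θ ← -178° +45° = -133°
rotate_crank_by(+80°): θ ← -133° +80° = -53°
rotate_crank_by(+24°): θ ← -53° +24° = -29°
crank pin P = (r cos θ, r sin θ) = (15.743155, -8.726573)
h = r sin θ − e = -8.726573 − 16 = -24.726573
x = r cos θ + √(L² − h²) = 15.743155 + √(61009.0 − 611.4034) = 15.743155 + 245.759225 = 261.502380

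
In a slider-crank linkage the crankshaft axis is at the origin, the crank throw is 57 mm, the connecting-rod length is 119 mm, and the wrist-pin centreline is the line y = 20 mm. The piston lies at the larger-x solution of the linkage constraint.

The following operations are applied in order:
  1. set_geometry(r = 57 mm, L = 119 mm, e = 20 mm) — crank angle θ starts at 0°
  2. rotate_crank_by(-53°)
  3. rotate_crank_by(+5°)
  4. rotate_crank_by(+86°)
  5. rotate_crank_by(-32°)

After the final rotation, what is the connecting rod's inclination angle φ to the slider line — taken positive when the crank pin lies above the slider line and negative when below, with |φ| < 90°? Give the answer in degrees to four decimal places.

set_geometry: r = 57 mm, L = 119 mm, e = 20 mm; θ ← 0°
rotate_crank_by(-53°): θ ← 0° -53° = -53°
rotate_crank_by(+5°): θ ← -53° +5° = -48°
rotate_crank_by(+86°): θ ← -48° +86° = 38°
rotate_crank_by(-32°): θ ← 38° -32° = 6°
crank pin P = (r cos θ, r sin θ) = (56.687748, 5.958122)
h = r sin θ − e = 5.958122 − 20 = -14.041878
sin φ = h / L = -14.041878 / 119 = -0.11799897
φ = arcsin(-0.11799897) = -6.776632°

-6.7766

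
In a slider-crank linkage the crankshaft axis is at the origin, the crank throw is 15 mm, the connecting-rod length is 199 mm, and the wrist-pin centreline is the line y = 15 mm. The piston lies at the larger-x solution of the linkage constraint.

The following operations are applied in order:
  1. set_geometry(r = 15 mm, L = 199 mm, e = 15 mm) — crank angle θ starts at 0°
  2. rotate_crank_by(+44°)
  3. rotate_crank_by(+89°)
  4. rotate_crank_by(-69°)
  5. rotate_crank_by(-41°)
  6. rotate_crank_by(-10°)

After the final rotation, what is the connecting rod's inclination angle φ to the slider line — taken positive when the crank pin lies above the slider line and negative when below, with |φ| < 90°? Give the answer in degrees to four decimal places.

-3.3492

set_geometry: r = 15 mm, L = 199 mm, e = 15 mm; θ ← 0°
rotate_crank_by(+44°): θ ← 0° +44° = 44°
rotate_crank_by(+89°): θ ← 44° +89° = 133°
rotate_crank_by(-69°): θ ← 133° -69° = 64°
rotate_crank_by(-41°): θ ← 64° -41° = 23°
rotate_crank_by(-10°): θ ← 23° -10° = 13°
crank pin P = (r cos θ, r sin θ) = (14.615551, 3.374266)
h = r sin θ − e = 3.374266 − 15 = -11.625734
sin φ = h / L = -11.625734 / 199 = -0.05842077
φ = arcsin(-0.05842077) = -3.349171°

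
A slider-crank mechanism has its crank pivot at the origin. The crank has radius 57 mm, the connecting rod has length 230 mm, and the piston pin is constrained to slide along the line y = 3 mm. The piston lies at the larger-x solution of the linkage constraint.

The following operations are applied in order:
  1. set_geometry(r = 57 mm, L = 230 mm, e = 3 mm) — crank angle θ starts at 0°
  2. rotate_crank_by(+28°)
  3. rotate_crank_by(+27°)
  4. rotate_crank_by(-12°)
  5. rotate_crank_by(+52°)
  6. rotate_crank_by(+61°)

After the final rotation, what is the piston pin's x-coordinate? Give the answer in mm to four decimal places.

177.0406

set_geometry: r = 57 mm, L = 230 mm, e = 3 mm; θ ← 0°
rotate_crank_by(+28°): θ ← 0° +28° = 28°
rotate_crank_by(+27°): θ ← 28° +27° = 55°
rotate_crank_by(-12°): θ ← 55° -12° = 43°
rotate_crank_by(+52°): θ ← 43° +52° = 95°
rotate_crank_by(+61°): θ ← 95° +61° = 156°
crank pin P = (r cos θ, r sin θ) = (-52.072091, 23.183989)
h = r sin θ − e = 23.183989 − 3 = 20.183989
x = r cos θ + √(L² − h²) = -52.072091 + √(52900.0 − 407.3934) = -52.072091 + 229.112650 = 177.040559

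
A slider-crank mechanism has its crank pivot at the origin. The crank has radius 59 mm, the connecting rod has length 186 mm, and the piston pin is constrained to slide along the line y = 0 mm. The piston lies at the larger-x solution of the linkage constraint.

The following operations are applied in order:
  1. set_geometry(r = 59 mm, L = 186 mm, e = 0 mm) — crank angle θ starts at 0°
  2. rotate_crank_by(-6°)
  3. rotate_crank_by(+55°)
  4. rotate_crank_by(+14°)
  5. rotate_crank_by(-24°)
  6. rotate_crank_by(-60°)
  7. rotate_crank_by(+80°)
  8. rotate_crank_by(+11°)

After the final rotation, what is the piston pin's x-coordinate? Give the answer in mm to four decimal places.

set_geometry: r = 59 mm, L = 186 mm, e = 0 mm; θ ← 0°
rotate_crank_by(-6°): θ ← 0° -6° = -6°
rotate_crank_by(+55°): θ ← -6° +55° = 49°
rotate_crank_by(+14°): θ ← 49° +14° = 63°
rotate_crank_by(-24°): θ ← 63° -24° = 39°
rotate_crank_by(-60°): θ ← 39° -60° = -21°
rotate_crank_by(+80°): θ ← -21° +80° = 59°
rotate_crank_by(+11°): θ ← 59° +11° = 70°
crank pin P = (r cos θ, r sin θ) = (20.179188, 55.441865)
h = r sin θ − e = 55.441865 − 0 = 55.441865
x = r cos θ + √(L² − h²) = 20.179188 + √(34596.0 − 3073.8004) = 20.179188 + 177.544923 = 197.724111

197.7241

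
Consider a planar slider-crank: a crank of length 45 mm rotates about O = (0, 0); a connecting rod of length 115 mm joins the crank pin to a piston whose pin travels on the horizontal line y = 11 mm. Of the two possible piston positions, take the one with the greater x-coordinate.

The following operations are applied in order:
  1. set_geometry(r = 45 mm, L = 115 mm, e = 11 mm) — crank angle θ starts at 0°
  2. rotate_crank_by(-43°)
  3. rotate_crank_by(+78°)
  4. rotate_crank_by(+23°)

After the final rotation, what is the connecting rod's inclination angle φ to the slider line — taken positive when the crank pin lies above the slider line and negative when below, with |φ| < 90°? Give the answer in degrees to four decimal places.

13.6619

set_geometry: r = 45 mm, L = 115 mm, e = 11 mm; θ ← 0°
rotate_crank_by(-43°): θ ← 0° -43° = -43°
rotate_crank_by(+78°): θ ← -43° +78° = 35°
rotate_crank_by(+23°): θ ← 35° +23° = 58°
crank pin P = (r cos θ, r sin θ) = (23.846367, 38.162164)
h = r sin θ − e = 38.162164 − 11 = 27.162164
sin φ = h / L = 27.162164 / 115 = 0.23619273
φ = arcsin(0.23619273) = 13.661941°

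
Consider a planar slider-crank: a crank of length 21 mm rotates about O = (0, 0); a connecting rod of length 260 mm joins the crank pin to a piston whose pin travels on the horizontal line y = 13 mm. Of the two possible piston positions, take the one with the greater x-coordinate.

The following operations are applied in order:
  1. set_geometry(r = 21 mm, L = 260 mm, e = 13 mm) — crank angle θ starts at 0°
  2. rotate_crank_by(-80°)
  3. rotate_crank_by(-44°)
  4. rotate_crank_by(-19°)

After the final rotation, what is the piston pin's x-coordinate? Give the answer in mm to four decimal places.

set_geometry: r = 21 mm, L = 260 mm, e = 13 mm; θ ← 0°
rotate_crank_by(-80°): θ ← 0° -80° = -80°
rotate_crank_by(-44°): θ ← -80° -44° = -124°
rotate_crank_by(-19°): θ ← -124° -19° = -143°
crank pin P = (r cos θ, r sin θ) = (-16.771346, -12.638115)
h = r sin θ − e = -12.638115 − 13 = -25.638115
x = r cos θ + √(L² − h²) = -16.771346 + √(67600.0 − 657.3130) = -16.771346 + 258.732849 = 241.961503

241.9615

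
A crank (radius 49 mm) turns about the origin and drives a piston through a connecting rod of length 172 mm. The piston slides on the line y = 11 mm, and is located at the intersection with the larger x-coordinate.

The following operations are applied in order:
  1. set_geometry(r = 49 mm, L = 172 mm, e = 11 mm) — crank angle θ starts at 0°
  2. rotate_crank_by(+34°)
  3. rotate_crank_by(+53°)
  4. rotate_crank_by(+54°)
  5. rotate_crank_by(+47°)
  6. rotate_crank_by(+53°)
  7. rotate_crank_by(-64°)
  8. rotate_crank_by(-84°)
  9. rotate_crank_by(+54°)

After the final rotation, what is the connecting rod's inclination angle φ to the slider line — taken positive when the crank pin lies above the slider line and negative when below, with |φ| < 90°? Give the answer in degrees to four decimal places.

set_geometry: r = 49 mm, L = 172 mm, e = 11 mm; θ ← 0°
rotate_crank_by(+34°): θ ← 0° +34° = 34°
rotate_crank_by(+53°): θ ← 34° +53° = 87°
rotate_crank_by(+54°): θ ← 87° +54° = 141°
rotate_crank_by(+47°): θ ← 141° +47° = 188°
rotate_crank_by(+53°): θ ← 188° +53° = 241°
rotate_crank_by(-64°): θ ← 241° -64° = 177°
rotate_crank_by(-84°): θ ← 177° -84° = 93°
rotate_crank_by(+54°): θ ← 93° +54° = 147°
crank pin P = (r cos θ, r sin θ) = (-41.094858, 26.687313)
h = r sin θ − e = 26.687313 − 11 = 15.687313
sin φ = h / L = 15.687313 / 172 = 0.09120531
φ = arcsin(0.09120531) = 5.232951°

5.2330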